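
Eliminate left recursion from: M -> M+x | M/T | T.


Left-recursive alternatives: M+x, M/T; non-recursive: T
Introduce M': M -> TM', M' -> +xM' | /TM' | ε


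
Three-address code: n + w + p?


Break into single-operator statements:
t1 = n + w
t2 = t1 + p


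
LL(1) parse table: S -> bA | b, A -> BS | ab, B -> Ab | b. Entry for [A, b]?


For [A, b]: 'b' ∈ FIRST(BS)
Entry: A -> BS


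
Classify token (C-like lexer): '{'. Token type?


Pattern: delimiter/punctuation
Type: PUNCTUATION


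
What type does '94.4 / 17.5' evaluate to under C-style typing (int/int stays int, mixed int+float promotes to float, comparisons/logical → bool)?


Operand types: float / float
Rule: mixed int/float promotes to float; int/int stays int
Result type: float


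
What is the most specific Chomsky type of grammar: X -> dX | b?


Right-linear: every RHS is a terminal or a terminal followed by one nonterminal
Classification: Type 3 (Regular)


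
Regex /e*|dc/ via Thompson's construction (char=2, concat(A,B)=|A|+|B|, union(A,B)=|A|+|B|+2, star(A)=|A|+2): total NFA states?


Syntax tree has 3 char leaf(s), 1 union(s), 1 star(s)
chars contribute 3×2 = 6; each union adds +2; each star adds +2
Total: 6 + 2 + 2 = 10 states


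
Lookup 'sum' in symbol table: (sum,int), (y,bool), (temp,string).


Lookup 'sum' → type int


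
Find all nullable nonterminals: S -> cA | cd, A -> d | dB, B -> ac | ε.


A nonterminal is nullable iff some alternative derives ε (directly, or every symbol in it is nullable)
Nullable: {B}


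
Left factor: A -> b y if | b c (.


Common prefix: 'b'
Factored: A -> b A', A' -> y if | c (


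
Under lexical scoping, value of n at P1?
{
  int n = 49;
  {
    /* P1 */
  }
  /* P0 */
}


P1's block does not declare n; resolves to the enclosing declaration at depth 0
n = 49


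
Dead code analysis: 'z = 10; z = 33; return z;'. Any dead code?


first assignment to z is overwritten before any read
Dead: 'z = 10'


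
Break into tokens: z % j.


Scan left to right, longest-match per lexeme
Tokens: ID(z), OP(%), ID(j)


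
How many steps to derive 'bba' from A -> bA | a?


Derivation: A => bA => bbA => bba
Steps: 3


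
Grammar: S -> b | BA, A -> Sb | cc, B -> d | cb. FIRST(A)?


Per alternative of A: FIRST(Sb) = {b, c, d}; FIRST(cc) = {c}
FIRST(A) = {b, c, d}


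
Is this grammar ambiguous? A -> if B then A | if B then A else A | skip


dangling else: 'if B then if B then skip else skip' parses two ways
Ambiguous


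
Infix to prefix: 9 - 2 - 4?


left-to-right (same/higher precedence on left): tree is (- (- 9 2) 4)
Prefix: - - 9 2 4


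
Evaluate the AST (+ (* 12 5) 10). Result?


Evaluate inner: (* 12 5) = 60
Evaluate root: (+ 60 10) = 70
Result: 70


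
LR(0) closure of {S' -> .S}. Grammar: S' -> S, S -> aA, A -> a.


Start: S' -> .S
For each item with dot before a nonterminal B, add B -> .γ for every B-production
Closure: [S' -> .S, S -> .aA]


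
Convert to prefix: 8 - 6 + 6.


left-to-right (same/higher precedence on left): tree is (+ (- 8 6) 6)
Prefix: + - 8 6 6


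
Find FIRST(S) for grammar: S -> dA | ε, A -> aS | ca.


Per alternative of S: FIRST(dA) = {d}; FIRST(ε) = {ε}
FIRST(S) = {d, ε}


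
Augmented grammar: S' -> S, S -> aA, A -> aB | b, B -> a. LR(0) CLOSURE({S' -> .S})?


Start: S' -> .S
For each item with dot before a nonterminal B, add B -> .γ for every B-production
Closure: [S' -> .S, S -> .aA]


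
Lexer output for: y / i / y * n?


Scan left to right, longest-match per lexeme
Tokens: ID(y), OP(/), ID(i), OP(/), ID(y), OP(*), ID(n)


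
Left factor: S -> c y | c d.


Common prefix: 'c'
Factored: S -> c S', S' -> y | d


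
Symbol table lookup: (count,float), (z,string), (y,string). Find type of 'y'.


Lookup 'y' → type string


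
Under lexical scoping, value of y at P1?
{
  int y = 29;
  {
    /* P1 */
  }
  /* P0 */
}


P1's block does not declare y; resolves to the enclosing declaration at depth 0
y = 29


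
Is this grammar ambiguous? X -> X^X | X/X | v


'v^v/v' has two parse trees (no precedence encoded between ^ and /)
Ambiguous


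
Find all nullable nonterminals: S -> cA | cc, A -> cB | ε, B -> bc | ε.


A nonterminal is nullable iff some alternative derives ε (directly, or every symbol in it is nullable)
Nullable: {A, B}


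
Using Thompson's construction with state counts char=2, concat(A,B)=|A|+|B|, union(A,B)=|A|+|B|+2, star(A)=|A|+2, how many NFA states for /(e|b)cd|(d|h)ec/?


Syntax tree has 8 char leaf(s), 3 union(s), 0 star(s)
chars contribute 8×2 = 16; each union adds +2; each star adds +2
Total: 16 + 6 + 0 = 22 states


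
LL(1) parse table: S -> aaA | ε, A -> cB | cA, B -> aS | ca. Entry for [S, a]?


For [S, a]: 'a' ∈ FIRST(aaA)
Entry: S -> aaA


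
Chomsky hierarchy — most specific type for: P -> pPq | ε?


Single nonterminal LHS, but p^n q^n is not regular
Classification: Type 2 (Context-Free)


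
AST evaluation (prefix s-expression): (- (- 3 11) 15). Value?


Evaluate inner: (- 3 11) = -8
Evaluate root: (- -8 15) = -23
Result: -23


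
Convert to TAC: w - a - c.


Break into single-operator statements:
t1 = w - a
t2 = t1 - c


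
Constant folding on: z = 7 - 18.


7 - 18 = -11 at compile time
Optimized: z = -11


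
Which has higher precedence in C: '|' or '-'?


'-' is additive (level 9); '|' is bitwise OR (level 3)
Higher level binds tighter
'-' has higher precedence than '|'


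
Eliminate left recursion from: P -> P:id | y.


Left-recursive alternatives: P:id; non-recursive: y
Introduce P': P -> yP', P' -> :idP' | ε


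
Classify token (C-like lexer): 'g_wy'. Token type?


Pattern: letter/underscore followed by alphanumerics, not a keyword
Type: IDENTIFIER


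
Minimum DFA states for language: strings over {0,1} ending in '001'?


Track the longest suffix of input matching a prefix of '001': 4 classes (prefixes of length 0..3)
Minimal DFA: 4 states


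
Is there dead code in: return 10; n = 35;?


statement follows a return and is unreachable
Dead: 'n = 35'


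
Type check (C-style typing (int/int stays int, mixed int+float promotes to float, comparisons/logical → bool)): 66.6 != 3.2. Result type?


Operand types: float != float
Rule: comparison yields bool
Result type: bool


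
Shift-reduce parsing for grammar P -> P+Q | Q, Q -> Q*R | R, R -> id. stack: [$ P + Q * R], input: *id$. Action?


handle 'Q*R' on top
Action: reduce (Q -> Q*R)


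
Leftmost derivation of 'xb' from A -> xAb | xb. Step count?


Derivation: A => xb
Steps: 1


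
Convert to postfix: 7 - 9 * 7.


* has higher precedence, evaluate 9*7 first
Postfix: 7 9 7 * -


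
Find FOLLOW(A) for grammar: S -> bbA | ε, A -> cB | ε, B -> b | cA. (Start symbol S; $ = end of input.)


$ ∈ FOLLOW(S). For each A -> αBβ: add FIRST(β)\{ε} to FOLLOW(B); if β nullable, add FOLLOW(A).
FOLLOW(A) = {$}


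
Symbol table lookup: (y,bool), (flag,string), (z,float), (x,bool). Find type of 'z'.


Lookup 'z' → type float


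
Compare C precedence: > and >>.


'>>' is shift (level 8); '>' is relational (level 7)
Higher level binds tighter
'>>' has higher precedence than '>'


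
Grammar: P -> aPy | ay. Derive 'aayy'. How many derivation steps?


Derivation: P => aPy => aayy
Steps: 2


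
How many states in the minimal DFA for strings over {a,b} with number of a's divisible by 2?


Track (count of a) mod 2: states 0..1, accept at 0
Minimal DFA: 2 states


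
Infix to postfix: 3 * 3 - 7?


Left to right (same or higher precedence on left)
Postfix: 3 3 * 7 -


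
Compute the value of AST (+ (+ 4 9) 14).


Evaluate inner: (+ 4 9) = 13
Evaluate root: (+ 13 14) = 27
Result: 27


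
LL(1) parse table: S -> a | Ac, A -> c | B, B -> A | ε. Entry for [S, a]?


For [S, a]: 'a' ∈ FIRST(a)
Entry: S -> a


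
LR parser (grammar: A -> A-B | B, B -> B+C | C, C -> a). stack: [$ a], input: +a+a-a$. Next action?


'a' on top is the handle for C -> a
Action: reduce (C -> a)


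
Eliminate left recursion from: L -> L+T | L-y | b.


Left-recursive alternatives: L+T, L-y; non-recursive: b
Introduce L': L -> bL', L' -> +TL' | -yL' | ε


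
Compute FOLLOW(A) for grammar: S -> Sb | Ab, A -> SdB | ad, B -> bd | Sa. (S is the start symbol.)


$ ∈ FOLLOW(S). For each A -> αBβ: add FIRST(β)\{ε} to FOLLOW(B); if β nullable, add FOLLOW(A).
FOLLOW(A) = {b}


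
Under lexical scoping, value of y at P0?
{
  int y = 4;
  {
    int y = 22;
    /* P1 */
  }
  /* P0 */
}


y declared in the same block as P0
y = 4


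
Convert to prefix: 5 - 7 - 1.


left-to-right (same/higher precedence on left): tree is (- (- 5 7) 1)
Prefix: - - 5 7 1


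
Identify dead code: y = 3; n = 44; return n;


y is assigned but never read
Dead: 'y = 3'


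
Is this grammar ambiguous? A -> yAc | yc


balanced y^n…c^n: each string has a unique parse
Unambiguous


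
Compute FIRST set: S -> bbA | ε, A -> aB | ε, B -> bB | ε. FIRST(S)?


Per alternative of S: FIRST(bbA) = {b}; FIRST(ε) = {ε}
FIRST(S) = {b, ε}


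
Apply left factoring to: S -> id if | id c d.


Common prefix: 'id'
Factored: S -> id S', S' -> if | c d


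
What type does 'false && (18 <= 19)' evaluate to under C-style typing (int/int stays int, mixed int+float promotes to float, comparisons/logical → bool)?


Operand types: bool && bool
Rule: logical operators take bool operands and yield bool
Result type: bool


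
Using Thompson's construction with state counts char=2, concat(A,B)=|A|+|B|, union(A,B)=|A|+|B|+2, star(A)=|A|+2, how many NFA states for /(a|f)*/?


Syntax tree has 2 char leaf(s), 1 union(s), 1 star(s)
chars contribute 2×2 = 4; each union adds +2; each star adds +2
Total: 4 + 2 + 2 = 8 states


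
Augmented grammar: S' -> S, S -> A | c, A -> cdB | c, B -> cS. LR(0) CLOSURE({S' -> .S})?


Start: S' -> .S
For each item with dot before a nonterminal B, add B -> .γ for every B-production
Closure: [S' -> .S, S -> .A, S -> .c, A -> .cdB, A -> .c]


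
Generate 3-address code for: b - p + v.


Break into single-operator statements:
t1 = b - p
t2 = t1 + v


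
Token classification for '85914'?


Pattern: digits only
Type: INTEGER_LITERAL


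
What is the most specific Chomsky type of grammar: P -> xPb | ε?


Single nonterminal LHS, but x^n b^n is not regular
Classification: Type 2 (Context-Free)


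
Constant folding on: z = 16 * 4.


16 * 4 = 64 at compile time
Optimized: z = 64


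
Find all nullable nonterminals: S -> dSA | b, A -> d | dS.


A nonterminal is nullable iff some alternative derives ε (directly, or every symbol in it is nullable)
Nullable: {}


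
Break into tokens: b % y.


Scan left to right, longest-match per lexeme
Tokens: ID(b), OP(%), ID(y)


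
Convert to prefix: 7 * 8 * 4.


left-to-right (same/higher precedence on left): tree is (* (* 7 8) 4)
Prefix: * * 7 8 4


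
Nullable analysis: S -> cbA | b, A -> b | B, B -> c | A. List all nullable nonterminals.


A nonterminal is nullable iff some alternative derives ε (directly, or every symbol in it is nullable)
Nullable: {}


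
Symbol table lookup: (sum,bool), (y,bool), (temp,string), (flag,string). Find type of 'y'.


Lookup 'y' → type bool


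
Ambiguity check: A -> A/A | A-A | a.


'a/a-a' has two parse trees (no precedence encoded between / and -)
Ambiguous


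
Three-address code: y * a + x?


Break into single-operator statements:
t1 = y * a
t2 = t1 + x


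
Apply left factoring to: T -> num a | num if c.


Common prefix: 'num'
Factored: T -> num T', T' -> a | if c


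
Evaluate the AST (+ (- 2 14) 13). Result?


Evaluate inner: (- 2 14) = -12
Evaluate root: (+ -12 13) = 1
Result: 1


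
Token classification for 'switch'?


Pattern: reserved word
Type: KEYWORD


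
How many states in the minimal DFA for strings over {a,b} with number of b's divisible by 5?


Track (count of b) mod 5: states 0..4, accept at 0
Minimal DFA: 5 states


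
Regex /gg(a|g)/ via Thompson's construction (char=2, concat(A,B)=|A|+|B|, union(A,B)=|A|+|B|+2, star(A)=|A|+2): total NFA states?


Syntax tree has 4 char leaf(s), 1 union(s), 0 star(s)
chars contribute 4×2 = 8; each union adds +2; each star adds +2
Total: 8 + 2 + 0 = 10 states


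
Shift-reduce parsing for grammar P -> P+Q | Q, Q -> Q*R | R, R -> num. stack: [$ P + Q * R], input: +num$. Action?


handle 'Q*R' on top
Action: reduce (Q -> Q*R)


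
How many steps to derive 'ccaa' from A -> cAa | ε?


Derivation: A => cAa => ccAaa => ccaa
Steps: 3


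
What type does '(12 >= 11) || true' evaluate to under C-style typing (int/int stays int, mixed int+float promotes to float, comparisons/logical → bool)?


Operand types: bool || bool
Rule: logical operators take bool operands and yield bool
Result type: bool


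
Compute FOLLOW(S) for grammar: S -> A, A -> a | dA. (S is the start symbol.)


$ ∈ FOLLOW(S). For each A -> αBβ: add FIRST(β)\{ε} to FOLLOW(B); if β nullable, add FOLLOW(A).
FOLLOW(S) = {$}


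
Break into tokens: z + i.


Scan left to right, longest-match per lexeme
Tokens: ID(z), OP(+), ID(i)


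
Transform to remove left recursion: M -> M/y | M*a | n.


Left-recursive alternatives: M/y, M*a; non-recursive: n
Introduce M': M -> nM', M' -> /yM' | *aM' | ε


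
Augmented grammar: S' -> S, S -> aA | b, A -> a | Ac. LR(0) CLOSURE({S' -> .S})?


Start: S' -> .S
For each item with dot before a nonterminal B, add B -> .γ for every B-production
Closure: [S' -> .S, S -> .aA, S -> .b]


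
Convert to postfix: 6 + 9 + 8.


Left to right (same or higher precedence on left)
Postfix: 6 9 + 8 +


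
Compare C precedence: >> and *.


'*' is multiplicative (level 10); '>>' is shift (level 8)
Higher level binds tighter
'*' has higher precedence than '>>'


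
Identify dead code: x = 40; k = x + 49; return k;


x is read by k's definition; k is returned
No dead code


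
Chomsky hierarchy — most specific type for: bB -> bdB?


LHS has context (more than one symbol) and |LHS| ≤ |RHS|
Classification: Type 1 (Context-Sensitive)


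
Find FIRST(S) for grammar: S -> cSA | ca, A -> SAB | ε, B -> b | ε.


Per alternative of S: FIRST(cSA) = {c}; FIRST(ca) = {c}
FIRST(S) = {c}


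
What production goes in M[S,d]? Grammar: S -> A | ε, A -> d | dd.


For [S, d]: 'd' ∈ FIRST(A)
Entry: S -> A


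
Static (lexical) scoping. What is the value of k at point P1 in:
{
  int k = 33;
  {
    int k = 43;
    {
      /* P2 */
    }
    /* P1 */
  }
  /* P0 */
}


k declared in the same block as P1
k = 43


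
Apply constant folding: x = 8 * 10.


8 * 10 = 80 at compile time
Optimized: x = 80


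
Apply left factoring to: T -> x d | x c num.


Common prefix: 'x'
Factored: T -> x T', T' -> d | c num


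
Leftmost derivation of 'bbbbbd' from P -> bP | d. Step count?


Derivation: P => bP => bbP => bbbP => bbbbP => bbbbbP => bbbbbd
Steps: 6


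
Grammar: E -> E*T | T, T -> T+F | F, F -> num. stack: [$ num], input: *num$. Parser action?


'num' on top is the handle for F -> num
Action: reduce (F -> num)


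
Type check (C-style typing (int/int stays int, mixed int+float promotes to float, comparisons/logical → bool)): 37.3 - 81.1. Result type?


Operand types: float - float
Rule: mixed int/float promotes to float; int/int stays int
Result type: float


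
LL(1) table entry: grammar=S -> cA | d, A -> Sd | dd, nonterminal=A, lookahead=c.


For [A, c]: 'c' ∈ FIRST(Sd)
Entry: A -> Sd


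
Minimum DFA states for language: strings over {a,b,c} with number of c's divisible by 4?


Track (count of c) mod 4: states 0..3, accept at 0
Minimal DFA: 4 states


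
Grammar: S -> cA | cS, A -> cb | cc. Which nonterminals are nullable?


A nonterminal is nullable iff some alternative derives ε (directly, or every symbol in it is nullable)
Nullable: {}


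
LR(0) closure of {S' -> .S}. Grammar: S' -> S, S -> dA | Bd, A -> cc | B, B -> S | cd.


Start: S' -> .S
For each item with dot before a nonterminal B, add B -> .γ for every B-production
Closure: [S' -> .S, S -> .dA, S -> .Bd, B -> .S, B -> .cd]


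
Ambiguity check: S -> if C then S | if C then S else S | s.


dangling else: 'if C then if C then s else s' parses two ways
Ambiguous


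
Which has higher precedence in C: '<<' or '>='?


'<<' is shift (level 8); '>=' is relational (level 7)
Higher level binds tighter
'<<' has higher precedence than '>='


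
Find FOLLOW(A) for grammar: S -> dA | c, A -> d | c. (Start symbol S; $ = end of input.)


$ ∈ FOLLOW(S). For each A -> αBβ: add FIRST(β)\{ε} to FOLLOW(B); if β nullable, add FOLLOW(A).
FOLLOW(A) = {$}


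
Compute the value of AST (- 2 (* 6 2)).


Evaluate inner: (* 6 2) = 12
Evaluate root: (- 2 12) = -10
Result: -10


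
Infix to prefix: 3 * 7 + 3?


left-to-right (same/higher precedence on left): tree is (+ (* 3 7) 3)
Prefix: + * 3 7 3


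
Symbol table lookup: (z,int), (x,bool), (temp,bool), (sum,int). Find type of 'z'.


Lookup 'z' → type int


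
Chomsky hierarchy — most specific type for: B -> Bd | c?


Left-linear: every RHS is a terminal or one nonterminal followed by a terminal
Classification: Type 3 (Regular)


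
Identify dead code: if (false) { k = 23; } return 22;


condition is constant false, so the whole block is unreachable
Dead: 'if (false) { k = 23; }'


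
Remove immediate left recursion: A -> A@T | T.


Left-recursive alternatives: A@T; non-recursive: T
Introduce A': A -> TA', A' -> @TA' | ε


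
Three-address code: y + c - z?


Break into single-operator statements:
t1 = y + c
t2 = t1 - z


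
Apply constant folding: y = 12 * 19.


12 * 19 = 228 at compile time
Optimized: y = 228


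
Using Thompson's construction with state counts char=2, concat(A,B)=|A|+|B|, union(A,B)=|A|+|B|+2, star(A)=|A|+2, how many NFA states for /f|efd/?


Syntax tree has 4 char leaf(s), 1 union(s), 0 star(s)
chars contribute 4×2 = 8; each union adds +2; each star adds +2
Total: 8 + 2 + 0 = 10 states


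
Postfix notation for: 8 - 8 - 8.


Left to right (same or higher precedence on left)
Postfix: 8 8 - 8 -


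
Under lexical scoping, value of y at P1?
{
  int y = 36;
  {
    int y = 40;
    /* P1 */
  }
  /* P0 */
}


y declared in the same block as P1
y = 40


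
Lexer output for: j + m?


Scan left to right, longest-match per lexeme
Tokens: ID(j), OP(+), ID(m)


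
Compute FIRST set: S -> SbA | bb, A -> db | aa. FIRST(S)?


Per alternative of S: FIRST(SbA) = {b}; FIRST(bb) = {b}
FIRST(S) = {b}


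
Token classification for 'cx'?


Pattern: letter/underscore followed by alphanumerics, not a keyword
Type: IDENTIFIER


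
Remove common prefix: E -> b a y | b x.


Common prefix: 'b'
Factored: E -> b E', E' -> a y | x


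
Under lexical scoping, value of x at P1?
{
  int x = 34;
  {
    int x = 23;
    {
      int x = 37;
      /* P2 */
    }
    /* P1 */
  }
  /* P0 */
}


x declared in the same block as P1
x = 23


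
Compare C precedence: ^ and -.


'-' is additive (level 9); '^' is bitwise XOR (level 4)
Higher level binds tighter
'-' has higher precedence than '^'


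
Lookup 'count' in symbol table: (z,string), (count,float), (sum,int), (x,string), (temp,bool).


Lookup 'count' → type float


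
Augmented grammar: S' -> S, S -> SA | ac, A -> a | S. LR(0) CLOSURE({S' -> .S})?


Start: S' -> .S
For each item with dot before a nonterminal B, add B -> .γ for every B-production
Closure: [S' -> .S, S -> .SA, S -> .ac]


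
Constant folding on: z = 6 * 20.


6 * 20 = 120 at compile time
Optimized: z = 120


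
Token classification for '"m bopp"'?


Pattern: double-quoted sequence
Type: STRING_LITERAL


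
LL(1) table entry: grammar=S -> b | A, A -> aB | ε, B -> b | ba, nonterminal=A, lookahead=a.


For [A, a]: 'a' ∈ FIRST(aB)
Entry: A -> aB


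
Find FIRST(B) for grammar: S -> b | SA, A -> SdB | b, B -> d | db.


Per alternative of B: FIRST(d) = {d}; FIRST(db) = {d}
FIRST(B) = {d}


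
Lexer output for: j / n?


Scan left to right, longest-match per lexeme
Tokens: ID(j), OP(/), ID(n)


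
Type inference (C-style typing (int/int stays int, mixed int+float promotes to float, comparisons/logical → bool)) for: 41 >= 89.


Operand types: int >= int
Rule: comparison yields bool
Result type: bool


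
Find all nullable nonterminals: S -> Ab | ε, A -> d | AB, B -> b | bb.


A nonterminal is nullable iff some alternative derives ε (directly, or every symbol in it is nullable)
Nullable: {S}


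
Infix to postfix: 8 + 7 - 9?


Left to right (same or higher precedence on left)
Postfix: 8 7 + 9 -


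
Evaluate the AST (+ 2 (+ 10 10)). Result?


Evaluate inner: (+ 10 10) = 20
Evaluate root: (+ 2 20) = 22
Result: 22


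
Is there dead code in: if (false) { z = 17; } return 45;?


condition is constant false, so the whole block is unreachable
Dead: 'if (false) { z = 17; }'


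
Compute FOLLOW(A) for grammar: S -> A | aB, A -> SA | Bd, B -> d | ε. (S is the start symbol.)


$ ∈ FOLLOW(S). For each A -> αBβ: add FIRST(β)\{ε} to FOLLOW(B); if β nullable, add FOLLOW(A).
FOLLOW(A) = {$, a, d}


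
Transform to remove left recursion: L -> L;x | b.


Left-recursive alternatives: L;x; non-recursive: b
Introduce L': L -> bL', L' -> ;xL' | ε


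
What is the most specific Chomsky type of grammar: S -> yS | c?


Right-linear: every RHS is a terminal or a terminal followed by one nonterminal
Classification: Type 3 (Regular)


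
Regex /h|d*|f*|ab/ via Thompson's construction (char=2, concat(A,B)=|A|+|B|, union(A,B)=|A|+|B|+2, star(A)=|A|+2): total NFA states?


Syntax tree has 5 char leaf(s), 3 union(s), 2 star(s)
chars contribute 5×2 = 10; each union adds +2; each star adds +2
Total: 10 + 6 + 4 = 20 states


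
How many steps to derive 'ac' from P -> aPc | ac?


Derivation: P => ac
Steps: 1


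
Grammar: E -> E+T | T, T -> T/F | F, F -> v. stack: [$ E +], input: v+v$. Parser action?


no handle ('E+' is not any RHS); shift 'v'
Action: shift


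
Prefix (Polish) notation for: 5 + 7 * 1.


'*' binds tighter: tree is (+ 5 (* 7 1))
Prefix: + 5 * 7 1


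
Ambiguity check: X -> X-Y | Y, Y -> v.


precedence layered via separate nonterminal Y: deterministic
Unambiguous


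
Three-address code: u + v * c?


Break into single-operator statements:
t1 = v * c
t2 = u + t1


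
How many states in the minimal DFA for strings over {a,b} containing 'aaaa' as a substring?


KMP-style automaton: 4 progress states + 1 absorbing accept = 5
Minimal DFA: 5 states


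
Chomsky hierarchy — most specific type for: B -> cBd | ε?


Single nonterminal LHS, but c^n d^n is not regular
Classification: Type 2 (Context-Free)


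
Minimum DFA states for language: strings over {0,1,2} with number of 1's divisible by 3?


Track (count of 1) mod 3: states 0..2, accept at 0
Minimal DFA: 3 states


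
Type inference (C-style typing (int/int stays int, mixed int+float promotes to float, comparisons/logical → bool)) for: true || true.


Operand types: bool || bool
Rule: logical operators take bool operands and yield bool
Result type: bool


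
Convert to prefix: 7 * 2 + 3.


left-to-right (same/higher precedence on left): tree is (+ (* 7 2) 3)
Prefix: + * 7 2 3


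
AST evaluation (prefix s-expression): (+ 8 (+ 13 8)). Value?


Evaluate inner: (+ 13 8) = 21
Evaluate root: (+ 8 21) = 29
Result: 29


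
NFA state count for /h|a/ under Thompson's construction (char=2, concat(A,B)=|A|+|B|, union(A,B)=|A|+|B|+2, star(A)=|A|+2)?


Syntax tree has 2 char leaf(s), 1 union(s), 0 star(s)
chars contribute 2×2 = 4; each union adds +2; each star adds +2
Total: 4 + 2 + 0 = 6 states


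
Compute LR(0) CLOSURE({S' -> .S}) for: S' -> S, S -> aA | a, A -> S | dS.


Start: S' -> .S
For each item with dot before a nonterminal B, add B -> .γ for every B-production
Closure: [S' -> .S, S -> .aA, S -> .a]


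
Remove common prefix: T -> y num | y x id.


Common prefix: 'y'
Factored: T -> y T', T' -> num | x id


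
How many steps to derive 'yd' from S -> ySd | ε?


Derivation: S => ySd => yd
Steps: 2


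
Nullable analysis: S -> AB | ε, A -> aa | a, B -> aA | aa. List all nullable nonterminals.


A nonterminal is nullable iff some alternative derives ε (directly, or every symbol in it is nullable)
Nullable: {S}


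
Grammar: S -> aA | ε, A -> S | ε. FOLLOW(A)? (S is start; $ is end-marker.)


$ ∈ FOLLOW(S). For each A -> αBβ: add FIRST(β)\{ε} to FOLLOW(B); if β nullable, add FOLLOW(A).
FOLLOW(A) = {$}


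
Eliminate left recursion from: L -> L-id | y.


Left-recursive alternatives: L-id; non-recursive: y
Introduce L': L -> yL', L' -> -idL' | ε


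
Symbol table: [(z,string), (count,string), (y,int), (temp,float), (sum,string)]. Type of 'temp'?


Lookup 'temp' → type float


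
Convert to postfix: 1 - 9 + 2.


Left to right (same or higher precedence on left)
Postfix: 1 9 - 2 +


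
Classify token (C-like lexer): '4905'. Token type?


Pattern: digits only
Type: INTEGER_LITERAL


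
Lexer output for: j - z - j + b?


Scan left to right, longest-match per lexeme
Tokens: ID(j), OP(-), ID(z), OP(-), ID(j), OP(+), ID(b)


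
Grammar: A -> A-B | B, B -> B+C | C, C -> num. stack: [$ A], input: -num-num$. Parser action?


shift '-' to continue A -> A-B
Action: shift


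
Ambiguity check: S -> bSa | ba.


balanced b^n…a^n: each string has a unique parse
Unambiguous


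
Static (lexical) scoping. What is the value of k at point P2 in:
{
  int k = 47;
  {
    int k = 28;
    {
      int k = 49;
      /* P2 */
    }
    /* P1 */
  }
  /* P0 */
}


k declared in the same block as P2
k = 49


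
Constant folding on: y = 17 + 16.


17 + 16 = 33 at compile time
Optimized: y = 33


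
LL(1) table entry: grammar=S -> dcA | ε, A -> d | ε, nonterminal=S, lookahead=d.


For [S, d]: 'd' ∈ FIRST(dcA)
Entry: S -> dcA


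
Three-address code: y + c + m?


Break into single-operator statements:
t1 = y + c
t2 = t1 + m


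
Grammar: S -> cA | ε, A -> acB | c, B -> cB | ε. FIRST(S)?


Per alternative of S: FIRST(cA) = {c}; FIRST(ε) = {ε}
FIRST(S) = {c, ε}


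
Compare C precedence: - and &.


'-' is additive (level 9); '&' is bitwise AND (level 5)
Higher level binds tighter
'-' has higher precedence than '&'


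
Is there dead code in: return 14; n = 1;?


statement follows a return and is unreachable
Dead: 'n = 1'


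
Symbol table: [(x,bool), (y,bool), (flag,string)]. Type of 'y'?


Lookup 'y' → type bool


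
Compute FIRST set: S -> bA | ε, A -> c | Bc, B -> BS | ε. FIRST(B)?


Per alternative of B: FIRST(BS) = {b, ε}; FIRST(ε) = {ε}
FIRST(B) = {b, ε}


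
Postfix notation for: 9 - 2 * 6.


* has higher precedence, evaluate 2*6 first
Postfix: 9 2 6 * -


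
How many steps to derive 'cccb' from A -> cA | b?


Derivation: A => cA => ccA => cccA => cccb
Steps: 4


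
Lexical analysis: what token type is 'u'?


Pattern: letter/underscore followed by alphanumerics, not a keyword
Type: IDENTIFIER


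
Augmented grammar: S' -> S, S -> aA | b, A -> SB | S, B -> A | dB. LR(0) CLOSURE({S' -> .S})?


Start: S' -> .S
For each item with dot before a nonterminal B, add B -> .γ for every B-production
Closure: [S' -> .S, S -> .aA, S -> .b]


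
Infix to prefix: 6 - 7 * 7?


'*' binds tighter: tree is (- 6 (* 7 7))
Prefix: - 6 * 7 7


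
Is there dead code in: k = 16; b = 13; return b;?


k is assigned but never read
Dead: 'k = 16'


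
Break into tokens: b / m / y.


Scan left to right, longest-match per lexeme
Tokens: ID(b), OP(/), ID(m), OP(/), ID(y)


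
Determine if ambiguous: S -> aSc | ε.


balanced a^n…c^n: each string has a unique parse
Unambiguous


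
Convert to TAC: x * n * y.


Break into single-operator statements:
t1 = x * n
t2 = t1 * y


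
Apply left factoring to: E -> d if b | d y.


Common prefix: 'd'
Factored: E -> d E', E' -> if b | y


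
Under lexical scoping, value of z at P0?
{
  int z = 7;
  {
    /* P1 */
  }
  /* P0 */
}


z declared in the same block as P0
z = 7


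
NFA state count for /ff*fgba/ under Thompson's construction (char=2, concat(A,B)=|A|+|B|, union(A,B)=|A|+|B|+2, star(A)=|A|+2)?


Syntax tree has 6 char leaf(s), 0 union(s), 1 star(s)
chars contribute 6×2 = 12; each union adds +2; each star adds +2
Total: 12 + 0 + 2 = 14 states


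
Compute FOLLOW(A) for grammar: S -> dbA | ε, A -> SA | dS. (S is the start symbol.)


$ ∈ FOLLOW(S). For each A -> αBβ: add FIRST(β)\{ε} to FOLLOW(B); if β nullable, add FOLLOW(A).
FOLLOW(A) = {$, d}


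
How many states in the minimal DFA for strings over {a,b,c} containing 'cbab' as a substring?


KMP-style automaton: 4 progress states + 1 absorbing accept = 5
Minimal DFA: 5 states


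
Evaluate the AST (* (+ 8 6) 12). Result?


Evaluate inner: (+ 8 6) = 14
Evaluate root: (* 14 12) = 168
Result: 168


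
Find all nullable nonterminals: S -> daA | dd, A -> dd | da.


A nonterminal is nullable iff some alternative derives ε (directly, or every symbol in it is nullable)
Nullable: {}


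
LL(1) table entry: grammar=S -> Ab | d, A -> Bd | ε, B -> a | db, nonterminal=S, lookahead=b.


For [S, b]: 'b' ∈ FIRST(Ab)
Entry: S -> Ab


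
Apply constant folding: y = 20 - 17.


20 - 17 = 3 at compile time
Optimized: y = 3


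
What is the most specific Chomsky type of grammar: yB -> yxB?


LHS has context (more than one symbol) and |LHS| ≤ |RHS|
Classification: Type 1 (Context-Sensitive)


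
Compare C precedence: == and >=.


'>=' is relational (level 7); '==' is equality (level 6)
Higher level binds tighter
'>=' has higher precedence than '=='


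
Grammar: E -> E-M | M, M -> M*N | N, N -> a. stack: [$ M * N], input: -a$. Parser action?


handle 'M*N' on top
Action: reduce (M -> M*N)


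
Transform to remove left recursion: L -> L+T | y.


Left-recursive alternatives: L+T; non-recursive: y
Introduce L': L -> yL', L' -> +TL' | ε


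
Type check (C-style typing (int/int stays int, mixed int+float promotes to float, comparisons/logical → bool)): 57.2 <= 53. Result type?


Operand types: float <= int
Rule: comparison yields bool
Result type: bool


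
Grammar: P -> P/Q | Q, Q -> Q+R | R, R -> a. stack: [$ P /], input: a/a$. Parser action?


no handle ('P/' is not any RHS); shift 'a'
Action: shift


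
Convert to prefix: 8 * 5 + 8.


left-to-right (same/higher precedence on left): tree is (+ (* 8 5) 8)
Prefix: + * 8 5 8


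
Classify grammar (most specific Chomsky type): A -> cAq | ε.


Single nonterminal LHS, but c^n q^n is not regular
Classification: Type 2 (Context-Free)


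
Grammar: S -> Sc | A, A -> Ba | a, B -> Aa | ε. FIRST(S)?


Per alternative of S: FIRST(Sc) = {a}; FIRST(A) = {a}
FIRST(S) = {a}


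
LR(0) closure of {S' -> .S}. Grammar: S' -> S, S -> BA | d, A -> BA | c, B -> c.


Start: S' -> .S
For each item with dot before a nonterminal B, add B -> .γ for every B-production
Closure: [S' -> .S, S -> .BA, S -> .d, B -> .c]


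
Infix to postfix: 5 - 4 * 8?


* has higher precedence, evaluate 4*8 first
Postfix: 5 4 8 * -


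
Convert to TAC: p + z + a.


Break into single-operator statements:
t1 = p + z
t2 = t1 + a


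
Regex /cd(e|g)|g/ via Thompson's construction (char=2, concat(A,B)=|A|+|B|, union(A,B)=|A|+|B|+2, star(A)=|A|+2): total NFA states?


Syntax tree has 5 char leaf(s), 2 union(s), 0 star(s)
chars contribute 5×2 = 10; each union adds +2; each star adds +2
Total: 10 + 4 + 0 = 14 states


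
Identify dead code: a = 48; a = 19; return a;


first assignment to a is overwritten before any read
Dead: 'a = 48'


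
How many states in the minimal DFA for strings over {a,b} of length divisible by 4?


Track length mod 4: states 0..3, accept at 0
Minimal DFA: 4 states


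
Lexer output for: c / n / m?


Scan left to right, longest-match per lexeme
Tokens: ID(c), OP(/), ID(n), OP(/), ID(m)


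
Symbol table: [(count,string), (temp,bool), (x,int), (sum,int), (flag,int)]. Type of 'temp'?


Lookup 'temp' → type bool


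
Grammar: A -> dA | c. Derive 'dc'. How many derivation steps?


Derivation: A => dA => dc
Steps: 2


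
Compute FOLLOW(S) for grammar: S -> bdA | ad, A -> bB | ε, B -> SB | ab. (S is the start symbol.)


$ ∈ FOLLOW(S). For each A -> αBβ: add FIRST(β)\{ε} to FOLLOW(B); if β nullable, add FOLLOW(A).
FOLLOW(S) = {$, a, b}


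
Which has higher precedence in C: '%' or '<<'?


'%' is multiplicative (level 10); '<<' is shift (level 8)
Higher level binds tighter
'%' has higher precedence than '<<'


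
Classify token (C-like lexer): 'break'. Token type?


Pattern: reserved word
Type: KEYWORD


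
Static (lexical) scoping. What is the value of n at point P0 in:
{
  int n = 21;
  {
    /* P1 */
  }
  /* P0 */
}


n declared in the same block as P0
n = 21


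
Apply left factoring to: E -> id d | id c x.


Common prefix: 'id'
Factored: E -> id E', E' -> d | c x


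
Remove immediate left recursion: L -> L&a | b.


Left-recursive alternatives: L&a; non-recursive: b
Introduce L': L -> bL', L' -> &aL' | ε


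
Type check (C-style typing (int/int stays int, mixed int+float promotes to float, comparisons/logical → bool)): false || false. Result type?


Operand types: bool || bool
Rule: logical operators take bool operands and yield bool
Result type: bool


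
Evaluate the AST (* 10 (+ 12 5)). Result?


Evaluate inner: (+ 12 5) = 17
Evaluate root: (* 10 17) = 170
Result: 170


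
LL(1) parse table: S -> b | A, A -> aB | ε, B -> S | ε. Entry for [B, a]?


For [B, a]: 'a' ∈ FIRST(S)
Entry: B -> S


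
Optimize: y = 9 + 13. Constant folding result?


9 + 13 = 22 at compile time
Optimized: y = 22


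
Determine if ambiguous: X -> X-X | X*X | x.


'x-x*x' has two parse trees (no precedence encoded between - and *)
Ambiguous


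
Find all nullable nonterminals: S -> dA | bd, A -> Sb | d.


A nonterminal is nullable iff some alternative derives ε (directly, or every symbol in it is nullable)
Nullable: {}


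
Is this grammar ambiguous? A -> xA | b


right-linear, alternatives start with distinct terminals 'x' vs 'b': unique leftmost derivation
Unambiguous


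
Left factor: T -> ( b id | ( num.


Common prefix: '('
Factored: T -> ( T', T' -> b id | num


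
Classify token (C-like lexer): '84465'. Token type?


Pattern: digits only
Type: INTEGER_LITERAL


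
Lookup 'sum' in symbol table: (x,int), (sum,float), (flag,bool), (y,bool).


Lookup 'sum' → type float


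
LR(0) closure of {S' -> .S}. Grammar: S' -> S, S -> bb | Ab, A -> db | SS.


Start: S' -> .S
For each item with dot before a nonterminal B, add B -> .γ for every B-production
Closure: [S' -> .S, S -> .bb, S -> .Ab, A -> .db, A -> .SS]


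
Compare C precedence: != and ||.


'!=' is equality (level 6); '||' is logical OR (level 1)
Higher level binds tighter
'!=' has higher precedence than '||'


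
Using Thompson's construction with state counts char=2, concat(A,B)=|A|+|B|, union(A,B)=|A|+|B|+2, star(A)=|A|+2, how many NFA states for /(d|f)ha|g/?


Syntax tree has 5 char leaf(s), 2 union(s), 0 star(s)
chars contribute 5×2 = 10; each union adds +2; each star adds +2
Total: 10 + 4 + 0 = 14 states


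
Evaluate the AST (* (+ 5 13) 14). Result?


Evaluate inner: (+ 5 13) = 18
Evaluate root: (* 18 14) = 252
Result: 252


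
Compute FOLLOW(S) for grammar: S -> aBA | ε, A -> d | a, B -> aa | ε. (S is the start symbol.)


$ ∈ FOLLOW(S). For each A -> αBβ: add FIRST(β)\{ε} to FOLLOW(B); if β nullable, add FOLLOW(A).
FOLLOW(S) = {$}


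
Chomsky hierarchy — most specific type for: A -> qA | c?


Right-linear: every RHS is a terminal or a terminal followed by one nonterminal
Classification: Type 3 (Regular)


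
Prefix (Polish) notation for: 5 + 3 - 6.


left-to-right (same/higher precedence on left): tree is (- (+ 5 3) 6)
Prefix: - + 5 3 6


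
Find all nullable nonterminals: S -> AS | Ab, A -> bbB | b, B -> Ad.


A nonterminal is nullable iff some alternative derives ε (directly, or every symbol in it is nullable)
Nullable: {}


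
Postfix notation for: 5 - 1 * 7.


* has higher precedence, evaluate 1*7 first
Postfix: 5 1 7 * -


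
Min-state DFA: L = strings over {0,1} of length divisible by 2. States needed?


Track length mod 2: states 0..1, accept at 0
Minimal DFA: 2 states


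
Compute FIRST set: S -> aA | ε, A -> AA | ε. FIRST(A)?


Per alternative of A: FIRST(AA) = {ε}; FIRST(ε) = {ε}
FIRST(A) = {ε}


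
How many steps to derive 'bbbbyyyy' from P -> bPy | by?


Derivation: P => bPy => bbPyy => bbbPyyy => bbbbyyyy
Steps: 4


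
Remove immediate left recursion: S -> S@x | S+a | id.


Left-recursive alternatives: S@x, S+a; non-recursive: id
Introduce S': S -> idS', S' -> @xS' | +aS' | ε


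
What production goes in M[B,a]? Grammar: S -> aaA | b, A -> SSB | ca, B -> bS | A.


For [B, a]: 'a' ∈ FIRST(A)
Entry: B -> A


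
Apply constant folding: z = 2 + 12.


2 + 12 = 14 at compile time
Optimized: z = 14


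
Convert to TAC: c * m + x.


Break into single-operator statements:
t1 = c * m
t2 = t1 + x


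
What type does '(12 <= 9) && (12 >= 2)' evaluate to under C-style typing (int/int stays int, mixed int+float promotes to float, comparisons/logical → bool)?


Operand types: bool && bool
Rule: logical operators take bool operands and yield bool
Result type: bool


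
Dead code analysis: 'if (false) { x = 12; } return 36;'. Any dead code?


condition is constant false, so the whole block is unreachable
Dead: 'if (false) { x = 12; }'


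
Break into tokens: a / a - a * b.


Scan left to right, longest-match per lexeme
Tokens: ID(a), OP(/), ID(a), OP(-), ID(a), OP(*), ID(b)


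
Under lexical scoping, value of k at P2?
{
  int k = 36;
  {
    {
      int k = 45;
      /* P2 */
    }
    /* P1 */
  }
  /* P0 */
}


k declared in the same block as P2
k = 45


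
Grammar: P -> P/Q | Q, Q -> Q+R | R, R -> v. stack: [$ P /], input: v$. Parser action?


no handle ('P/' is not any RHS); shift 'v'
Action: shift


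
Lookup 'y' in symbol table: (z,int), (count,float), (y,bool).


Lookup 'y' → type bool


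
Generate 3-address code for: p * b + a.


Break into single-operator statements:
t1 = p * b
t2 = t1 + a


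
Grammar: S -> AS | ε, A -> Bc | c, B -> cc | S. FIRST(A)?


Per alternative of A: FIRST(Bc) = {c}; FIRST(c) = {c}
FIRST(A) = {c}


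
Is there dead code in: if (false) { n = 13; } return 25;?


condition is constant false, so the whole block is unreachable
Dead: 'if (false) { n = 13; }'


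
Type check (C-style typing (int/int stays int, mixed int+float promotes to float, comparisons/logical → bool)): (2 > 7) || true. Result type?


Operand types: bool || bool
Rule: logical operators take bool operands and yield bool
Result type: bool
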